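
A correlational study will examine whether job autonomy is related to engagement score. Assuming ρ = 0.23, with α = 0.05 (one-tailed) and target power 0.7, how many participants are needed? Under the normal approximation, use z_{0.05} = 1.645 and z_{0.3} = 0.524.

Fisher's z: C = ½·ln((1+r)/(1−r)) = ½·ln(1.5974) = 0.2342.
n = ((z_{α} + z_β)/C)² + 3.
(1.645 + 0.524) / 0.2342 = 2.169 / 0.2342 = 9.261.
n = 9.261² + 3 = 85.77 + 3 = 88.8.
Round up.

n = 89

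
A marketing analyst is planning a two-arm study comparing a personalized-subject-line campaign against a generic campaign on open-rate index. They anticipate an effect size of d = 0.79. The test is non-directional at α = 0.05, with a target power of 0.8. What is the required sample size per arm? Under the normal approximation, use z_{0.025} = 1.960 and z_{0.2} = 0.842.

For two independent groups with equal n: n = 2·((z_{α/2} + z_β) / d)².
z_{α/2} + z_β = 1.960 + 0.842 = 2.802.
n = 2 × (2.802 / 0.79)² = 2 × 3.547² = 2 × 12.58 = 25.2.
Round up to the next whole participant.

n = 26 per group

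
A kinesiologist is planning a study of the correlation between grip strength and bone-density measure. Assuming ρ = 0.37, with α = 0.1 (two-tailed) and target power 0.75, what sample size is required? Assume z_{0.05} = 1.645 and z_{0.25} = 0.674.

n = 39

Fisher's z: C = ½·ln((1+r)/(1−r)) = ½·ln(2.1746) = 0.3884.
n = ((z_{α/2} + z_β)/C)² + 3.
(1.645 + 0.674) / 0.3884 = 2.319 / 0.3884 = 5.971.
n = 5.971² + 3 = 35.65 + 3 = 38.6.
Round up.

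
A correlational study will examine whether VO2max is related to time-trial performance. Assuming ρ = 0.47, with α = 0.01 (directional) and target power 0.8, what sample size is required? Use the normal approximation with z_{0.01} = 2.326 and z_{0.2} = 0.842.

n = 42

Fisher's z: C = ½·ln((1+r)/(1−r)) = ½·ln(2.7736) = 0.5101.
n = ((z_{α} + z_β)/C)² + 3.
(2.326 + 0.842) / 0.5101 = 3.168 / 0.5101 = 6.211.
n = 6.211² + 3 = 38.57 + 3 = 41.6.
Round up.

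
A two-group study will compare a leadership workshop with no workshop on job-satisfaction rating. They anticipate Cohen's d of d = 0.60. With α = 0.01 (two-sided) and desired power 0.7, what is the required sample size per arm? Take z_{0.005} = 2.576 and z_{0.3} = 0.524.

For two independent groups with equal n: n = 2·((z_{α/2} + z_β) / d)².
z_{α/2} + z_β = 2.576 + 0.524 = 3.100.
n = 2 × (3.100 / 0.60)² = 2 × 5.167² = 2 × 26.69 = 53.4.
Round up to the next whole participant.

n = 54 per group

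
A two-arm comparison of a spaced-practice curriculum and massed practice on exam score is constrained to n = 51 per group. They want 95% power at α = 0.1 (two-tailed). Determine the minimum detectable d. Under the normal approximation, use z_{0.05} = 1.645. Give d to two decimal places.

For two independent groups of n = 51 each: d_min = (z_{α/2} + z_β)·√(2/n).
z-sum = 1.645 + 1.645 = 3.290.
d_min = 3.290 × √(2/51) = 3.290 × 0.1980 = 0.652.

d_min ≈ 0.65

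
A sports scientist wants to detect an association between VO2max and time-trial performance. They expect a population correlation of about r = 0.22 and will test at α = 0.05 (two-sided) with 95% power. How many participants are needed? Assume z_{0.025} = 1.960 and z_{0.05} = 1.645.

n = 263

Fisher's z: C = ½·ln((1+r)/(1−r)) = ½·ln(1.5641) = 0.2237.
n = ((z_{α/2} + z_β)/C)² + 3.
(1.960 + 1.645) / 0.2237 = 3.605 / 0.2237 = 16.115.
n = 16.115² + 3 = 259.70 + 3 = 262.7.
Round up.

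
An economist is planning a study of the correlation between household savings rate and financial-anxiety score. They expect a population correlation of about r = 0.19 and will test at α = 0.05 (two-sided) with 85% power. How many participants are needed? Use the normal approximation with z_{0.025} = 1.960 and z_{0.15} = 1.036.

Fisher's z: C = ½·ln((1+r)/(1−r)) = ½·ln(1.4691) = 0.1923.
n = ((z_{α/2} + z_β)/C)² + 3.
(1.960 + 1.036) / 0.1923 = 2.996 / 0.1923 = 15.580.
n = 15.580² + 3 = 242.73 + 3 = 245.7.
Round up.

n = 246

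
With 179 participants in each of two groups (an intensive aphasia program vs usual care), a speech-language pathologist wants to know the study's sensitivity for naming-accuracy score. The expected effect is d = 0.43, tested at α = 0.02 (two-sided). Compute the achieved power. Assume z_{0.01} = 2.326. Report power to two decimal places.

For two equal groups, power = Φ(d·√(n/2) − z_{α/2}).
d·√(n/2) = 0.43 × √(179/2) = 0.43 × 9.460 = 4.068.
z_β = 4.068 − 2.326 = 1.742.
Power = Φ(1.742) = 0.959.

power ≈ 0.96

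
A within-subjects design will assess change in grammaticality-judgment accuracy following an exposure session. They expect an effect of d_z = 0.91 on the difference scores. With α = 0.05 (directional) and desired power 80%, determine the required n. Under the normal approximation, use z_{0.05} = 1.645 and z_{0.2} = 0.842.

n = 8 pairs

For a paired (one-sample on differences) test: n = ((z_{α} + z_β) / d)².
z_{α} + z_β = 1.645 + 0.842 = 2.487.
n = (2.487 / 0.91)² = 2.733² = 7.47.
Round up.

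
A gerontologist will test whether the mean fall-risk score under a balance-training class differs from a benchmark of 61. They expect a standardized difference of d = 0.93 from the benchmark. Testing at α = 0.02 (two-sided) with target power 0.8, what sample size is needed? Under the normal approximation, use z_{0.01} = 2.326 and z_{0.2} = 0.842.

For a one-sample test: n = ((z_{α/2} + z_β) / d)².
z_{α/2} + z_β = 2.326 + 0.842 = 3.168.
n = (3.168 / 0.93)² = 3.406² = 11.60.
Round up.

n = 12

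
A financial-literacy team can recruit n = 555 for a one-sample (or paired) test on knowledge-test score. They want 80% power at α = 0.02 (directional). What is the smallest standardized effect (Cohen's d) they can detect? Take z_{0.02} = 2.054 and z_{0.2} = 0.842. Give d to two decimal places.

d_min ≈ 0.12

For a single sample (or paired design) of n = 555: d_min = (z_{α} + z_β)/√n.
z-sum = 2.054 + 0.842 = 2.896.
d_min = 2.896 / √555 = 2.896 / 23.558 = 0.123.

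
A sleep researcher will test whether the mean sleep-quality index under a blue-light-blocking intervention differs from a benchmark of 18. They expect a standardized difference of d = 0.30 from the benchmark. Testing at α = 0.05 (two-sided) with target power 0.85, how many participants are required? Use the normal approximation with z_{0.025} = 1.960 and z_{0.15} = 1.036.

For a one-sample test: n = ((z_{α/2} + z_β) / d)².
z_{α/2} + z_β = 1.960 + 1.036 = 2.996.
n = (2.996 / 0.30)² = 9.987² = 99.73.
Round up.

n = 100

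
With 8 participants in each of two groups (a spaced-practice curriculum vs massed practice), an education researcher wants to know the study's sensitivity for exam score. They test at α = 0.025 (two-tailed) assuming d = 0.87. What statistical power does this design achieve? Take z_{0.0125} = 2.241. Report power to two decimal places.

power ≈ 0.31

For two equal groups, power = Φ(d·√(n/2) − z_{α/2}).
d·√(n/2) = 0.87 × √(8/2) = 0.87 × 2.000 = 1.740.
z_β = 1.740 − 2.241 = -0.501.
Power = Φ(-0.501) = 0.308.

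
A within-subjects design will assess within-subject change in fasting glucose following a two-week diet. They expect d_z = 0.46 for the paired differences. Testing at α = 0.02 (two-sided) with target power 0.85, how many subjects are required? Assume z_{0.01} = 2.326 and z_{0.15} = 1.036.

For a paired (one-sample on differences) test: n = ((z_{α/2} + z_β) / d)².
z_{α/2} + z_β = 2.326 + 1.036 = 3.362.
n = (3.362 / 0.46)² = 7.309² = 53.42.
Round up.

n = 54 pairs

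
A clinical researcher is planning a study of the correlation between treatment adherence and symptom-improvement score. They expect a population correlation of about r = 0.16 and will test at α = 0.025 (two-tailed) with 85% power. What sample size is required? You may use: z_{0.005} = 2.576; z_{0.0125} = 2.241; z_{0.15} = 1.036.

n = 416

Fisher's z: C = ½·ln((1+r)/(1−r)) = ½·ln(1.3810) = 0.1614.
n = ((z_{α/2} + z_β)/C)² + 3.
(2.241 + 1.036) / 0.1614 = 3.277 / 0.1614 = 20.304.
n = 20.304² + 3 = 412.24 + 3 = 415.2.
Round up.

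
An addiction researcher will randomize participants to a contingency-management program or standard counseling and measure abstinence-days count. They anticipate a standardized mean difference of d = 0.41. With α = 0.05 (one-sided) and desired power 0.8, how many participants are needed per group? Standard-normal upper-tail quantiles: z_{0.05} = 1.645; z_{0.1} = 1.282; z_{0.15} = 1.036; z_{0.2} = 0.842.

For two independent groups with equal n: n = 2·((z_{α} + z_β) / d)².
z_{α} + z_β = 1.645 + 0.842 = 2.487.
n = 2 × (2.487 / 0.41)² = 2 × 6.066² = 2 × 36.79 = 73.6.
Round up to the next whole participant.

n = 74 per group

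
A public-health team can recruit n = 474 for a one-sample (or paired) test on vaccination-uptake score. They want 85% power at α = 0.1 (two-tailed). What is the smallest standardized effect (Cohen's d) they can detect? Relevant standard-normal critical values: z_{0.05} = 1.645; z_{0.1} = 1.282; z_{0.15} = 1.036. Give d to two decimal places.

For a single sample (or paired design) of n = 474: d_min = (z_{α/2} + z_β)/√n.
z-sum = 1.645 + 1.036 = 2.681.
d_min = 2.681 / √474 = 2.681 / 21.772 = 0.123.

d_min ≈ 0.12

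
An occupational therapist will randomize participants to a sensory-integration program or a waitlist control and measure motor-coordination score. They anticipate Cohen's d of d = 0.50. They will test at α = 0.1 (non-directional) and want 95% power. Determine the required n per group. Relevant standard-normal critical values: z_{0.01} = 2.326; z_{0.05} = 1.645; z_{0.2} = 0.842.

n = 87 per group

For two independent groups with equal n: n = 2·((z_{α/2} + z_β) / d)².
z_{α/2} + z_β = 1.645 + 1.645 = 3.290.
n = 2 × (3.290 / 0.50)² = 2 × 6.580² = 2 × 43.30 = 86.6.
Round up to the next whole participant.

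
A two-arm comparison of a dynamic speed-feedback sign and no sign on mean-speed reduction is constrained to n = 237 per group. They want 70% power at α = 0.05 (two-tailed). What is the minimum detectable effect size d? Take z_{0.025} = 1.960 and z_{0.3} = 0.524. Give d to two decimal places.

For two independent groups of n = 237 each: d_min = (z_{α/2} + z_β)·√(2/n).
z-sum = 1.960 + 0.524 = 2.484.
d_min = 2.484 × √(2/237) = 2.484 × 0.0919 = 0.228.

d_min ≈ 0.23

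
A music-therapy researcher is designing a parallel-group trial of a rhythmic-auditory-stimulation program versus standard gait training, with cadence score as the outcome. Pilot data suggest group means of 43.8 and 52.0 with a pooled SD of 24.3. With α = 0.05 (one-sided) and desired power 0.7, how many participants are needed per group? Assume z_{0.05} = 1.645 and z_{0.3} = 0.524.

Cohen's d = |M₁ − M₂| / SD_pooled = |43.8 − 52.0| / 24.3 = 8.2 / 24.3 = 0.337.
For two independent groups with equal n: n = 2·((z_{α} + z_β) / d)².
z_{α} + z_β = 1.645 + 0.524 = 2.169.
n = 2 × (2.169 / 0.337)² = 2 × 6.436² = 2 × 41.42 = 82.8.
Round up to the next whole participant.

n = 83 per group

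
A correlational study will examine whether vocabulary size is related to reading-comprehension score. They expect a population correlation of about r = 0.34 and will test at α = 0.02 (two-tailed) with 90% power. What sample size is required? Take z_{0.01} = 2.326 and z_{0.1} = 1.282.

n = 107

Fisher's z: C = ½·ln((1+r)/(1−r)) = ½·ln(2.0303) = 0.3541.
n = ((z_{α/2} + z_β)/C)² + 3.
(2.326 + 1.282) / 0.3541 = 3.608 / 0.3541 = 10.189.
n = 10.189² + 3 = 103.82 + 3 = 106.8.
Round up.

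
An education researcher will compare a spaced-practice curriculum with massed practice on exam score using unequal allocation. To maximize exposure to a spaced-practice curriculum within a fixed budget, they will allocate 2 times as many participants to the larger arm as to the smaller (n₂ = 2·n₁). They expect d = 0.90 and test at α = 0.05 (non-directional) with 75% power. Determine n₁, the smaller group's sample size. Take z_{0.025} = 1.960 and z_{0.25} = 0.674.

With allocation ratio k = n₂/n₁ = 2, Var(x̄₁−x̄₂) = σ²(1/n₁ + 1/(k·n₁)) = σ²·(k+1)/(k·n₁).
So n₁ = (1 + 1/k)·((z_{α/2} + z_β)/d)² = 1.500 × (2.634/0.90)².
n₁ = 1.500 × 8.57 = 12.8.
Round up: n₁ = 13, giving n₂ = 2 × 13 = 26.

n₁ = 13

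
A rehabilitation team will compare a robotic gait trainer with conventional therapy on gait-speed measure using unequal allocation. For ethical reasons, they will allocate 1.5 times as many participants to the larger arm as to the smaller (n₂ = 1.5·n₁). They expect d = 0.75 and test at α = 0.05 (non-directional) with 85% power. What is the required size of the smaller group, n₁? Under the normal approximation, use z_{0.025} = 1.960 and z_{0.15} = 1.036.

With allocation ratio k = n₂/n₁ = 1.5, Var(x̄₁−x̄₂) = σ²(1/n₁ + 1/(k·n₁)) = σ²·(k+1)/(k·n₁).
So n₁ = (1 + 1/k)·((z_{α/2} + z_β)/d)² = 1.667 × (2.996/0.75)².
n₁ = 1.667 × 15.96 = 26.6.
Round up: n₁ = 27, giving n₂ = ⌈1.5 × 27⌉ = ⌈40.5⌉ = 41.

n₁ = 27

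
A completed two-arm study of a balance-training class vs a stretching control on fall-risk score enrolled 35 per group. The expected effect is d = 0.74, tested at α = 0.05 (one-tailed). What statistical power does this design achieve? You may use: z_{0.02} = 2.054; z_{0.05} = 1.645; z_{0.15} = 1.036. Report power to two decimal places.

For two equal groups, power = Φ(d·√(n/2) − z_{α}).
d·√(n/2) = 0.74 × √(35/2) = 0.74 × 4.183 = 3.096.
z_β = 3.096 − 1.645 = 1.451.
Power = Φ(1.451) = 0.927.

power ≈ 0.93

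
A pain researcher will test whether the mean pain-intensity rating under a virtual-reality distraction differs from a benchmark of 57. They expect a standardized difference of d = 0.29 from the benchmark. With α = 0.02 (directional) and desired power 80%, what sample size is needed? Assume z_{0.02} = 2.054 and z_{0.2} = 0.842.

n = 100

For a one-sample test: n = ((z_{α} + z_β) / d)².
z_{α} + z_β = 2.054 + 0.842 = 2.896.
n = (2.896 / 0.29)² = 9.986² = 99.72.
Round up.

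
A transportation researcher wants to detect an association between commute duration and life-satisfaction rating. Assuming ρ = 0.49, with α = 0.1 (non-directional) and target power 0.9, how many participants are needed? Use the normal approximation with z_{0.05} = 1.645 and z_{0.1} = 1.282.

Fisher's z: C = ½·ln((1+r)/(1−r)) = ½·ln(2.9216) = 0.5361.
n = ((z_{α/2} + z_β)/C)² + 3.
(1.645 + 1.282) / 0.5361 = 2.927 / 0.5361 = 5.460.
n = 5.460² + 3 = 29.81 + 3 = 32.8.
Round up.

n = 33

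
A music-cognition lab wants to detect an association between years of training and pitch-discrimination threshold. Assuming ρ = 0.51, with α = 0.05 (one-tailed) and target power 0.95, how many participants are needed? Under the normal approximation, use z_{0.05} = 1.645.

n = 38

Fisher's z: C = ½·ln((1+r)/(1−r)) = ½·ln(3.0816) = 0.5627.
n = ((z_{α} + z_β)/C)² + 3.
(1.645 + 1.645) / 0.5627 = 3.290 / 0.5627 = 5.847.
n = 5.847² + 3 = 34.19 + 3 = 37.2.
Round up.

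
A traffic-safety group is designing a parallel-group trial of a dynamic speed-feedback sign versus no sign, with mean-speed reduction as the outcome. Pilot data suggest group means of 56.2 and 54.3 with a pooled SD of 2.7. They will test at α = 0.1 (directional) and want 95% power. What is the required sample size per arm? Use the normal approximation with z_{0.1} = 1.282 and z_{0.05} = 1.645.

n = 35 per group

Cohen's d = |M₁ − M₂| / SD_pooled = |56.2 − 54.3| / 2.7 = 1.9 / 2.7 = 0.704.
For two independent groups with equal n: n = 2·((z_{α} + z_β) / d)².
z_{α} + z_β = 1.282 + 1.645 = 2.927.
n = 2 × (2.927 / 0.704)² = 2 × 4.158² = 2 × 17.29 = 34.6.
Round up to the next whole participant.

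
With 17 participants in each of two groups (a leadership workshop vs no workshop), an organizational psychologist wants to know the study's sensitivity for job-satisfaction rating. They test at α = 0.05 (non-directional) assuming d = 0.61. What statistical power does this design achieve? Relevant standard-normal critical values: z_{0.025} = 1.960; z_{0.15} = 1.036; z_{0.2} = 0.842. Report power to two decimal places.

power ≈ 0.43

For two equal groups, power = Φ(d·√(n/2) − z_{α/2}).
d·√(n/2) = 0.61 × √(17/2) = 0.61 × 2.915 = 1.778.
z_β = 1.778 − 1.960 = -0.182.
Power = Φ(-0.182) = 0.428.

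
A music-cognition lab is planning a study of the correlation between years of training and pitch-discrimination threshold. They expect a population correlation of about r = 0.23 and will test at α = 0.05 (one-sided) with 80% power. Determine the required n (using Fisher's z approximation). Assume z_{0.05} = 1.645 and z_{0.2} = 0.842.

Fisher's z: C = ½·ln((1+r)/(1−r)) = ½·ln(1.5974) = 0.2342.
n = ((z_{α} + z_β)/C)² + 3.
(1.645 + 0.842) / 0.2342 = 2.487 / 0.2342 = 10.619.
n = 10.619² + 3 = 112.77 + 3 = 115.8.
Round up.

n = 116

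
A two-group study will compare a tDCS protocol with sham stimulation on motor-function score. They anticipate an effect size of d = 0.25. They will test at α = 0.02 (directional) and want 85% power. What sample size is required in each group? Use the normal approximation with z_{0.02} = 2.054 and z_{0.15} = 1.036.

For two independent groups with equal n: n = 2·((z_{α} + z_β) / d)².
z_{α} + z_β = 2.054 + 1.036 = 3.090.
n = 2 × (3.090 / 0.25)² = 2 × 12.360² = 2 × 152.77 = 305.5.
Round up to the next whole participant.

n = 306 per group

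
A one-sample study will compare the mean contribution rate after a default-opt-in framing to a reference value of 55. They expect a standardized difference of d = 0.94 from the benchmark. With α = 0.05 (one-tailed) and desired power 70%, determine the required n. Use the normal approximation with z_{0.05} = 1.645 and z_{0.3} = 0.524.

For a one-sample test: n = ((z_{α} + z_β) / d)².
z_{α} + z_β = 1.645 + 0.524 = 2.169.
n = (2.169 / 0.94)² = 2.307² = 5.32.
Round up.

n = 6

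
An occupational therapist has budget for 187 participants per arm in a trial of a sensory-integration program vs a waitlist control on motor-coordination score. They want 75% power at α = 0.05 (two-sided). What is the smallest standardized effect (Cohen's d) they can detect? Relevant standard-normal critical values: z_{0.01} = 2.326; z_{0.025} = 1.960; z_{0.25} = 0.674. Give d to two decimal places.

d_min ≈ 0.27

For two independent groups of n = 187 each: d_min = (z_{α/2} + z_β)·√(2/n).
z-sum = 1.960 + 0.674 = 2.634.
d_min = 2.634 × √(2/187) = 2.634 × 0.1034 = 0.272.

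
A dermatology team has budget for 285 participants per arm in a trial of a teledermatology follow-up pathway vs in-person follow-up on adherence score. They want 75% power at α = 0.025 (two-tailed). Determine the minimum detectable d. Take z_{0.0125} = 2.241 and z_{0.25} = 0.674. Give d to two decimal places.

For two independent groups of n = 285 each: d_min = (z_{α/2} + z_β)·√(2/n).
z-sum = 2.241 + 0.674 = 2.915.
d_min = 2.915 × √(2/285) = 2.915 × 0.0838 = 0.244.

d_min ≈ 0.24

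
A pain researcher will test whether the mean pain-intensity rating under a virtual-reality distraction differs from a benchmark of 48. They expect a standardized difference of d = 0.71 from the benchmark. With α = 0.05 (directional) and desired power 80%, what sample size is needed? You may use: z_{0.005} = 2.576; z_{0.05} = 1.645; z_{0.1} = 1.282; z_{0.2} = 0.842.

n = 13

For a one-sample test: n = ((z_{α} + z_β) / d)².
z_{α} + z_β = 1.645 + 0.842 = 2.487.
n = (2.487 / 0.71)² = 3.503² = 12.27.
Round up.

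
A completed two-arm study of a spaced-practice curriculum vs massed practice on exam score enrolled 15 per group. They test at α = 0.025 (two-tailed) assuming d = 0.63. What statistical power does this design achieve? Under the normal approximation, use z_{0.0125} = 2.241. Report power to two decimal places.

For two equal groups, power = Φ(d·√(n/2) − z_{α/2}).
d·√(n/2) = 0.63 × √(15/2) = 0.63 × 2.739 = 1.725.
z_β = 1.725 − 2.241 = -0.516.
Power = Φ(-0.516) = 0.303.

power ≈ 0.30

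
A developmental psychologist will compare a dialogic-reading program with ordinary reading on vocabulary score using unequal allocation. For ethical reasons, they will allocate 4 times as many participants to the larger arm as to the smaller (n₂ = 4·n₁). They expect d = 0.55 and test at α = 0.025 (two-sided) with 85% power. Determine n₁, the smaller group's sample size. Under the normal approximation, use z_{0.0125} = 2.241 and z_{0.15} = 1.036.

With allocation ratio k = n₂/n₁ = 4, Var(x̄₁−x̄₂) = σ²(1/n₁ + 1/(k·n₁)) = σ²·(k+1)/(k·n₁).
So n₁ = (1 + 1/k)·((z_{α/2} + z_β)/d)² = 1.250 × (3.277/0.55)².
n₁ = 1.250 × 35.50 = 44.4.
Round up: n₁ = 45, giving n₂ = 4 × 45 = 180.

n₁ = 45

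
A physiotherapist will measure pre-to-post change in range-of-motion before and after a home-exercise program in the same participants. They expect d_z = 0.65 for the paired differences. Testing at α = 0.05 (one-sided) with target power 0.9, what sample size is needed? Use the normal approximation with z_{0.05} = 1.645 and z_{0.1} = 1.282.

For a paired (one-sample on differences) test: n = ((z_{α} + z_β) / d)².
z_{α} + z_β = 1.645 + 1.282 = 2.927.
n = (2.927 / 0.65)² = 4.503² = 20.28.
Round up.

n = 21 pairs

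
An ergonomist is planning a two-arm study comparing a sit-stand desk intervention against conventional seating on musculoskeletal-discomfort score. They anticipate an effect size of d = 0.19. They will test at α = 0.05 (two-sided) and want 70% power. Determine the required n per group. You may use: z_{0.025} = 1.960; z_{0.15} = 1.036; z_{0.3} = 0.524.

For two independent groups with equal n: n = 2·((z_{α/2} + z_β) / d)².
z_{α/2} + z_β = 1.960 + 0.524 = 2.484.
n = 2 × (2.484 / 0.19)² = 2 × 13.074² = 2 × 170.92 = 341.8.
Round up to the next whole participant.

n = 342 per group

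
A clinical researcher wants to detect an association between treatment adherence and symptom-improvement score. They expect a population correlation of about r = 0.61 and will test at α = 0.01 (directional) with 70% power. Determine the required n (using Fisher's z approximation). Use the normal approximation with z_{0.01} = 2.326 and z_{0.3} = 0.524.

n = 20

Fisher's z: C = ½·ln((1+r)/(1−r)) = ½·ln(4.1282) = 0.7089.
n = ((z_{α} + z_β)/C)² + 3.
(2.326 + 0.524) / 0.7089 = 2.850 / 0.7089 = 4.020.
n = 4.020² + 3 = 16.16 + 3 = 19.2.
Round up.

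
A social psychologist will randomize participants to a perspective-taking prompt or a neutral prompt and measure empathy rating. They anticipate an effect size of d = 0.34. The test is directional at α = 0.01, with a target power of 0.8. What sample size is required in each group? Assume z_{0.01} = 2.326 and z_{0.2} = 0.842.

n = 174 per group

For two independent groups with equal n: n = 2·((z_{α} + z_β) / d)².
z_{α} + z_β = 2.326 + 0.842 = 3.168.
n = 2 × (3.168 / 0.34)² = 2 × 9.318² = 2 × 86.82 = 173.6.
Round up to the next whole participant.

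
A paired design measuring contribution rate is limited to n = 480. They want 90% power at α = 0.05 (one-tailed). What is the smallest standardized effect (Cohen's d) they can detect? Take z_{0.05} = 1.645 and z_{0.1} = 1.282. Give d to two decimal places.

d_min ≈ 0.13

For a single sample (or paired design) of n = 480: d_min = (z_{α} + z_β)/√n.
z-sum = 1.645 + 1.282 = 2.927.
d_min = 2.927 / √480 = 2.927 / 21.909 = 0.134.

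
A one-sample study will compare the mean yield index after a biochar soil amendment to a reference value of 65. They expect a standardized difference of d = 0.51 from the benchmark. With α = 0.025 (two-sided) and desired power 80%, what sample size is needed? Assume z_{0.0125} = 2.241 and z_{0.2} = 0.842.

n = 37

For a one-sample test: n = ((z_{α/2} + z_β) / d)².
z_{α/2} + z_β = 2.241 + 0.842 = 3.083.
n = (3.083 / 0.51)² = 6.045² = 36.54.
Round up.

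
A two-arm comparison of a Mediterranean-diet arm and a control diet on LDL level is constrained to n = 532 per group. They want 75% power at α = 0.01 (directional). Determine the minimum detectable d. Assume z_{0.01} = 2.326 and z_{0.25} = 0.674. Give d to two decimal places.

d_min ≈ 0.18

For two independent groups of n = 532 each: d_min = (z_{α} + z_β)·√(2/n).
z-sum = 2.326 + 0.674 = 3.000.
d_min = 3.000 × √(2/532) = 3.000 × 0.0613 = 0.184.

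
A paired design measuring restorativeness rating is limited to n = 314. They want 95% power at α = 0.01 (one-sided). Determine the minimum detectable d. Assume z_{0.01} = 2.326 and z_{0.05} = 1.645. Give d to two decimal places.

d_min ≈ 0.22

For a single sample (or paired design) of n = 314: d_min = (z_{α} + z_β)/√n.
z-sum = 2.326 + 1.645 = 3.971.
d_min = 3.971 / √314 = 3.971 / 17.720 = 0.224.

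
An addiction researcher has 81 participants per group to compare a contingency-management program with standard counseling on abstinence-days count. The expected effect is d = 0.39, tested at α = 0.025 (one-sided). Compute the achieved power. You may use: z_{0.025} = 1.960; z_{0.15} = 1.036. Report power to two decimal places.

power ≈ 0.70

For two equal groups, power = Φ(d·√(n/2) − z_{α}).
d·√(n/2) = 0.39 × √(81/2) = 0.39 × 6.364 = 2.482.
z_β = 2.482 − 1.960 = 0.522.
Power = Φ(0.522) = 0.699.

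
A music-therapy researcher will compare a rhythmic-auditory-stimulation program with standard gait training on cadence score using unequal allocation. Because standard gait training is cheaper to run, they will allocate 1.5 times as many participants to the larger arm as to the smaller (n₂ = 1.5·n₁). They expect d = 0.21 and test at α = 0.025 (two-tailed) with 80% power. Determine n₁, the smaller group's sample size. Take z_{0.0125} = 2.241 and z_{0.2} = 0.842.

With allocation ratio k = n₂/n₁ = 1.5, Var(x̄₁−x̄₂) = σ²(1/n₁ + 1/(k·n₁)) = σ²·(k+1)/(k·n₁).
So n₁ = (1 + 1/k)·((z_{α/2} + z_β)/d)² = 1.667 × (3.083/0.21)².
n₁ = 1.667 × 215.53 = 359.2.
Round up: n₁ = 360, giving n₂ = 1.5 × 360 = 540.

n₁ = 360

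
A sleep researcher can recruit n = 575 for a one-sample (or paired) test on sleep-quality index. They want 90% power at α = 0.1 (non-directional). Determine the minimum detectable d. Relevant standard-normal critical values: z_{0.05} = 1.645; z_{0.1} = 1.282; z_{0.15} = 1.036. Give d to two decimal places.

For a single sample (or paired design) of n = 575: d_min = (z_{α/2} + z_β)/√n.
z-sum = 1.645 + 1.282 = 2.927.
d_min = 2.927 / √575 = 2.927 / 23.979 = 0.122.

d_min ≈ 0.12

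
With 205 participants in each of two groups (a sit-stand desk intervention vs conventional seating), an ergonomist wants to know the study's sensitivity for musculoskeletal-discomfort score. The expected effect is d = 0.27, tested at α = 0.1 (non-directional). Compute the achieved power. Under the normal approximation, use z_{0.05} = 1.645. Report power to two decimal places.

For two equal groups, power = Φ(d·√(n/2) − z_{α/2}).
d·√(n/2) = 0.27 × √(205/2) = 0.27 × 10.124 = 2.734.
z_β = 2.734 − 1.645 = 1.089.
Power = Φ(1.089) = 0.862.

power ≈ 0.86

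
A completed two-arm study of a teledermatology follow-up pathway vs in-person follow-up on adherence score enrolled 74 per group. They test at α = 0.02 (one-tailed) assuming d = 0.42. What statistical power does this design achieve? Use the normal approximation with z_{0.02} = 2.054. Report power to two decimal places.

For two equal groups, power = Φ(d·√(n/2) − z_{α}).
d·√(n/2) = 0.42 × √(74/2) = 0.42 × 6.083 = 2.555.
z_β = 2.555 − 2.054 = 0.501.
Power = Φ(0.501) = 0.692.

power ≈ 0.69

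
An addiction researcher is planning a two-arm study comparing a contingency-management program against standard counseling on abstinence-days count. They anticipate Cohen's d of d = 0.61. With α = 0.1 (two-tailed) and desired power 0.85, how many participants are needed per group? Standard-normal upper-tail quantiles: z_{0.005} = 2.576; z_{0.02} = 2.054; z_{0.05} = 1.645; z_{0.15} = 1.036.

For two independent groups with equal n: n = 2·((z_{α/2} + z_β) / d)².
z_{α/2} + z_β = 1.645 + 1.036 = 2.681.
n = 2 × (2.681 / 0.61)² = 2 × 4.395² = 2 × 19.32 = 38.6.
Round up to the next whole participant.

n = 39 per group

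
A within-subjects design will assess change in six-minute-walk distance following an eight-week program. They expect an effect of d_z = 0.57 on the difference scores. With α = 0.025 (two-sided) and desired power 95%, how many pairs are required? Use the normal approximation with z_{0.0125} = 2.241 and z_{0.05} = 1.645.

For a paired (one-sample on differences) test: n = ((z_{α/2} + z_β) / d)².
z_{α/2} + z_β = 2.241 + 1.645 = 3.886.
n = (3.886 / 0.57)² = 6.818² = 46.48.
Round up.

n = 47 pairs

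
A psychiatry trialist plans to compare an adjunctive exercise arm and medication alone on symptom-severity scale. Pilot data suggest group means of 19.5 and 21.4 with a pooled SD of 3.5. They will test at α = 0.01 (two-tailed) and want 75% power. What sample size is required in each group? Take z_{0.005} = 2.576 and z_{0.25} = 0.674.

n = 72 per group

Cohen's d = |M₁ − M₂| / SD_pooled = |19.5 − 21.4| / 3.5 = 1.9 / 3.5 = 0.543.
For two independent groups with equal n: n = 2·((z_{α/2} + z_β) / d)².
z_{α/2} + z_β = 2.576 + 0.674 = 3.250.
n = 2 × (3.250 / 0.543)² = 2 × 5.985² = 2 × 35.82 = 71.6.
Round up to the next whole participant.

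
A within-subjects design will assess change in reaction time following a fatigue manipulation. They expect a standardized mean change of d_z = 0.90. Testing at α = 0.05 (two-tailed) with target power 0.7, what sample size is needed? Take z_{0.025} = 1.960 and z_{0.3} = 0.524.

n = 8 pairs

For a paired (one-sample on differences) test: n = ((z_{α/2} + z_β) / d)².
z_{α/2} + z_β = 1.960 + 0.524 = 2.484.
n = (2.484 / 0.90)² = 2.760² = 7.62.
Round up.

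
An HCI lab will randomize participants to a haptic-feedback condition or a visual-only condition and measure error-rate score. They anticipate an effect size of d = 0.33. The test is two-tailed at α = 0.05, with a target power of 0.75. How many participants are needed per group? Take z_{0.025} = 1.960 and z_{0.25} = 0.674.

n = 128 per group

For two independent groups with equal n: n = 2·((z_{α/2} + z_β) / d)².
z_{α/2} + z_β = 1.960 + 0.674 = 2.634.
n = 2 × (2.634 / 0.33)² = 2 × 7.982² = 2 × 63.71 = 127.4.
Round up to the next whole participant.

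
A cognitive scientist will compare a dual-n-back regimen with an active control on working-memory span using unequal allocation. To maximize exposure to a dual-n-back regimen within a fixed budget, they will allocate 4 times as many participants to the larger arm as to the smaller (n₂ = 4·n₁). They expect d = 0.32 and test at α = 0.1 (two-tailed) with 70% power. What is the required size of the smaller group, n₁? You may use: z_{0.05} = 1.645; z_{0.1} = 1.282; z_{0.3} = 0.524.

With allocation ratio k = n₂/n₁ = 4, Var(x̄₁−x̄₂) = σ²(1/n₁ + 1/(k·n₁)) = σ²·(k+1)/(k·n₁).
So n₁ = (1 + 1/k)·((z_{α/2} + z_β)/d)² = 1.250 × (2.169/0.32)².
n₁ = 1.250 × 45.94 = 57.4.
Round up: n₁ = 58, giving n₂ = 4 × 58 = 232.

n₁ = 58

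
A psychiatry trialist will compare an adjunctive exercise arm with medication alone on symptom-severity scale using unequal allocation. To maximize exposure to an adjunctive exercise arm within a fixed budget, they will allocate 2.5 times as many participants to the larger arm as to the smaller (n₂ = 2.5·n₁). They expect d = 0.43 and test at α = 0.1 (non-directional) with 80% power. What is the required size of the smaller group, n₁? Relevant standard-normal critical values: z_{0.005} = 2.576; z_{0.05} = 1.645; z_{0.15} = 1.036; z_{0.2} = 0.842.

n₁ = 47

With allocation ratio k = n₂/n₁ = 2.5, Var(x̄₁−x̄₂) = σ²(1/n₁ + 1/(k·n₁)) = σ²·(k+1)/(k·n₁).
So n₁ = (1 + 1/k)·((z_{α/2} + z_β)/d)² = 1.400 × (2.487/0.43)².
n₁ = 1.400 × 33.45 = 46.8.
Round up: n₁ = 47, giving n₂ = ⌈2.5 × 47⌉ = ⌈117.5⌉ = 118.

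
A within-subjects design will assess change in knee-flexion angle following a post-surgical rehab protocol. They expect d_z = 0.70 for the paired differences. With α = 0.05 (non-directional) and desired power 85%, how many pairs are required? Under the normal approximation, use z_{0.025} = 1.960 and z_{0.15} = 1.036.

n = 19 pairs

For a paired (one-sample on differences) test: n = ((z_{α/2} + z_β) / d)².
z_{α/2} + z_β = 1.960 + 1.036 = 2.996.
n = (2.996 / 0.70)² = 4.280² = 18.32.
Round up.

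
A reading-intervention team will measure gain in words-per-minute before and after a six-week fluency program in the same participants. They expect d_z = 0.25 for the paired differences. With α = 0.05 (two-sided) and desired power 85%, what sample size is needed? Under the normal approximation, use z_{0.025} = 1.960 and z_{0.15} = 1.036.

For a paired (one-sample on differences) test: n = ((z_{α/2} + z_β) / d)².
z_{α/2} + z_β = 1.960 + 1.036 = 2.996.
n = (2.996 / 0.25)² = 11.984² = 143.62.
Round up.

n = 144 pairs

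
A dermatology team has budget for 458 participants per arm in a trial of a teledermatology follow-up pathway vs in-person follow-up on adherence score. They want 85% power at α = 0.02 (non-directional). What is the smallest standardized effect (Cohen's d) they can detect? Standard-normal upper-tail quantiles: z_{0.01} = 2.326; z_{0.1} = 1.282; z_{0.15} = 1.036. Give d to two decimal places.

For two independent groups of n = 458 each: d_min = (z_{α/2} + z_β)·√(2/n).
z-sum = 2.326 + 1.036 = 3.362.
d_min = 3.362 × √(2/458) = 3.362 × 0.0661 = 0.222.

d_min ≈ 0.22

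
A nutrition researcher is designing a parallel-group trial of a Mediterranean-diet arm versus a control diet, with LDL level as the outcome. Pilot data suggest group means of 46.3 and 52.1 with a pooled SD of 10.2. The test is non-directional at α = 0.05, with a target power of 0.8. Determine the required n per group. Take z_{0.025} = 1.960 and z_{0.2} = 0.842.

n = 49 per group

Cohen's d = |M₁ − M₂| / SD_pooled = |46.3 − 52.1| / 10.2 = 5.8 / 10.2 = 0.569.
For two independent groups with equal n: n = 2·((z_{α/2} + z_β) / d)².
z_{α/2} + z_β = 1.960 + 0.842 = 2.802.
n = 2 × (2.802 / 0.569)² = 2 × 4.924² = 2 × 24.25 = 48.5.
Round up to the next whole participant.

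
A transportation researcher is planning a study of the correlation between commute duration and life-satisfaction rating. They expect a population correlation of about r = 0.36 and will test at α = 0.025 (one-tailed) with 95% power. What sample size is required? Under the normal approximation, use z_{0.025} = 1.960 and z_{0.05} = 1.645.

n = 95

Fisher's z: C = ½·ln((1+r)/(1−r)) = ½·ln(2.1250) = 0.3769.
n = ((z_{α} + z_β)/C)² + 3.
(1.960 + 1.645) / 0.3769 = 3.605 / 0.3769 = 9.565.
n = 9.565² + 3 = 91.49 + 3 = 94.5.
Round up.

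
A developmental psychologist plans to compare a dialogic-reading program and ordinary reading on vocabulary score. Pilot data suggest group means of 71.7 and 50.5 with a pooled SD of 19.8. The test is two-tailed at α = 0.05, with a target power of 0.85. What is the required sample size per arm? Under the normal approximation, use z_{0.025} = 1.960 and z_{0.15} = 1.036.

n = 16 per group

Cohen's d = |M₁ − M₂| / SD_pooled = |71.7 − 50.5| / 19.8 = 21.2 / 19.8 = 1.071.
For two independent groups with equal n: n = 2·((z_{α/2} + z_β) / d)².
z_{α/2} + z_β = 1.960 + 1.036 = 2.996.
n = 2 × (2.996 / 1.071)² = 2 × 2.797² = 2 × 7.83 = 15.7.
Round up to the next whole participant.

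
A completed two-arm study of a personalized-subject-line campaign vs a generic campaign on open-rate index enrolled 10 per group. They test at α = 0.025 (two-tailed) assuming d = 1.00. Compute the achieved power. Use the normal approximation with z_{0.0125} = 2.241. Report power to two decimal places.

power ≈ 0.50

For two equal groups, power = Φ(d·√(n/2) − z_{α/2}).
d·√(n/2) = 1.00 × √(10/2) = 1.00 × 2.236 = 2.236.
z_β = 2.236 − 2.241 = -0.005.
Power = Φ(-0.005) = 0.498.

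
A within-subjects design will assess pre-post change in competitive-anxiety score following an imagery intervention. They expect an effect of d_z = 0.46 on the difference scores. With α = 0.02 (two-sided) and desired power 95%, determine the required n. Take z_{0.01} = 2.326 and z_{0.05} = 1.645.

n = 75 pairs

For a paired (one-sample on differences) test: n = ((z_{α/2} + z_β) / d)².
z_{α/2} + z_β = 2.326 + 1.645 = 3.971.
n = (3.971 / 0.46)² = 8.633² = 74.52.
Round up.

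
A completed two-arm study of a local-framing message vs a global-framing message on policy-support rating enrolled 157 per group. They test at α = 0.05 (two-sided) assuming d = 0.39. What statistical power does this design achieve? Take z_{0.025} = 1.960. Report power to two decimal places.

For two equal groups, power = Φ(d·√(n/2) − z_{α/2}).
d·√(n/2) = 0.39 × √(157/2) = 0.39 × 8.860 = 3.455.
z_β = 3.455 − 1.960 = 1.495.
Power = Φ(1.495) = 0.933.

power ≈ 0.93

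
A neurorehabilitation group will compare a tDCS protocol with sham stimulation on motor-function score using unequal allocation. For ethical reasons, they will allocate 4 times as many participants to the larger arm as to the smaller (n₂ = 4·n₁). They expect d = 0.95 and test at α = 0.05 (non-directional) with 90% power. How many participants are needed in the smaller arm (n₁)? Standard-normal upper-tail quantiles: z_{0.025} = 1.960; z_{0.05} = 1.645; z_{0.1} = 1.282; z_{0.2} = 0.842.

With allocation ratio k = n₂/n₁ = 4, Var(x̄₁−x̄₂) = σ²(1/n₁ + 1/(k·n₁)) = σ²·(k+1)/(k·n₁).
So n₁ = (1 + 1/k)·((z_{α/2} + z_β)/d)² = 1.250 × (3.242/0.95)².
n₁ = 1.250 × 11.65 = 14.6.
Round up: n₁ = 15, giving n₂ = 4 × 15 = 60.

n₁ = 15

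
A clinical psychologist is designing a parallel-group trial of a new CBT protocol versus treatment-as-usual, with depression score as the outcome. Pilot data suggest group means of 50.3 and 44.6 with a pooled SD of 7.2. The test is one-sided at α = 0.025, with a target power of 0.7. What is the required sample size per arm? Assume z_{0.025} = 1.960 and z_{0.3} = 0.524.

Cohen's d = |M₁ − M₂| / SD_pooled = |50.3 − 44.6| / 7.2 = 5.7 / 7.2 = 0.792.
For two independent groups with equal n: n = 2·((z_{α} + z_β) / d)².
z_{α} + z_β = 1.960 + 0.524 = 2.484.
n = 2 × (2.484 / 0.792)² = 2 × 3.136² = 2 × 9.84 = 19.7.
Round up to the next whole participant.

n = 20 per group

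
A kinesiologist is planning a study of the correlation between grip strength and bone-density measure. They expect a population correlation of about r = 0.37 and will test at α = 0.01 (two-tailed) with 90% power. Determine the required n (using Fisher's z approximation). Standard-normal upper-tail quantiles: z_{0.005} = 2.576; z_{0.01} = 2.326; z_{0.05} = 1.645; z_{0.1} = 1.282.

Fisher's z: C = ½·ln((1+r)/(1−r)) = ½·ln(2.1746) = 0.3884.
n = ((z_{α/2} + z_β)/C)² + 3.
(2.576 + 1.282) / 0.3884 = 3.858 / 0.3884 = 9.933.
n = 9.933² + 3 = 98.67 + 3 = 101.7.
Round up.

n = 102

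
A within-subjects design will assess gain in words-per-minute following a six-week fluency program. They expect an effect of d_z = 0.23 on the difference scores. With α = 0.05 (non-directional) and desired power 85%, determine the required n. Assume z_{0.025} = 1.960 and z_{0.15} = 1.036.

n = 170 pairs

For a paired (one-sample on differences) test: n = ((z_{α/2} + z_β) / d)².
z_{α/2} + z_β = 1.960 + 1.036 = 2.996.
n = (2.996 / 0.23)² = 13.026² = 169.68.
Round up.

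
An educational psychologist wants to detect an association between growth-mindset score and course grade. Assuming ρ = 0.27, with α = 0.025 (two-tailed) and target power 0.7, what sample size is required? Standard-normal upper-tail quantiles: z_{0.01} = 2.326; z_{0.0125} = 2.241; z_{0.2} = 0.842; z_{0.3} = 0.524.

n = 103

Fisher's z: C = ½·ln((1+r)/(1−r)) = ½·ln(1.7397) = 0.2769.
n = ((z_{α/2} + z_β)/C)² + 3.
(2.241 + 0.524) / 0.2769 = 2.765 / 0.2769 = 9.986.
n = 9.986² + 3 = 99.71 + 3 = 102.7.
Round up.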